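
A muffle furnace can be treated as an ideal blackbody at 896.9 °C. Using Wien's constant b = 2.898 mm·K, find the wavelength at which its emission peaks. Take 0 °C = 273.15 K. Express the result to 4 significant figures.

T = 896.9 °C + 273.15 = 1170.05 K.
Wien's displacement law: λ_max = b/T = (2.898×10⁻³ m·K)/(1170.05 K) = 2.4768×10⁻⁶ m.
That is 2477 nm, in the infrared range.

λ_max ≈ 2477 nm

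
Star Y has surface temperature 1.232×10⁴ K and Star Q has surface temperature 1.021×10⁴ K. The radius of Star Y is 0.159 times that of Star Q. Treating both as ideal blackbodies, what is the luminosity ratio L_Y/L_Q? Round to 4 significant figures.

L ∝ R²T⁴, so L_Y/L_Q = (R_Y/R_Q)²(T_Y/T_Q)⁴ = (0.159)² × (1.232×10⁴/1.021×10⁴)⁴ = 0.025281 × 2.12002 = 0.05360.

L_Y/L_Q ≈ 0.05360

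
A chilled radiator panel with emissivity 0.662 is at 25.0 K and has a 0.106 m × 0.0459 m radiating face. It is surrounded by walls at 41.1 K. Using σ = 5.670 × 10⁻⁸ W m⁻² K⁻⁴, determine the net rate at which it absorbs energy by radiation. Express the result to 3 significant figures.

Net gain ≈ 4.50×10⁻⁴ W

Area A = 0.106 × 0.0459 = 4.8654×10⁻³ m².
Net radiated power P_net = εσA(T⁴ − T₀⁴) = 0.662×5.670×10⁻⁸×4.8654×10⁻³×(25.0⁴ − 41.1⁴).
T⁴ − T₀⁴ = 3.90625×10⁵ − 2.85343×10⁶ = -2.46280×10⁶ K⁴, so P_net = -4.50×10⁻⁴ W — negative, meaning a net gain of 4.50×10⁻⁴ W.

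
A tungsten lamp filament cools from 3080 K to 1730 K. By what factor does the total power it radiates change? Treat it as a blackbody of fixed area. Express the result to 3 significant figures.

P ∝ T⁴, so P₂/P₁ = (T₂/T₁)⁴ = (1730/3080)⁴ = (0.561688)⁴ = 0.0995.

P₂/P₁ ≈ 0.0995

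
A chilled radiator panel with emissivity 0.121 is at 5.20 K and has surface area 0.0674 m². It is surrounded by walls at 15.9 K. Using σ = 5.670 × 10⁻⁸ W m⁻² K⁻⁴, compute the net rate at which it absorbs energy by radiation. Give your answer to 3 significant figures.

Net gain ≈ 2.92×10⁻⁵ W

Area A = 0.0674 m².
Net radiated power P_net = εσA(T⁴ − T₀⁴) = 0.121×5.670×10⁻⁸×0.0674×(5.20⁴ − 15.9⁴).
T⁴ − T₀⁴ = 731.162 − 63912.9 = -63181.7 K⁴, so P_net = -2.92×10⁻⁵ W — negative, meaning a net gain of 2.92×10⁻⁵ W.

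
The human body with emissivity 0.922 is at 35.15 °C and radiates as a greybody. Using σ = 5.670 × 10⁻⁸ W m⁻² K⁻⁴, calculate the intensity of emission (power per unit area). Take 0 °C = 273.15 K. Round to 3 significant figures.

T = 35.15 °C + 273.15 = 308.30 K.
Stefan–Boltzmann: I = εσT⁴ = 0.922 × 5.670×10⁻⁸ × (308.30)⁴ = 472 W/m².

I ≈ 472 W/m²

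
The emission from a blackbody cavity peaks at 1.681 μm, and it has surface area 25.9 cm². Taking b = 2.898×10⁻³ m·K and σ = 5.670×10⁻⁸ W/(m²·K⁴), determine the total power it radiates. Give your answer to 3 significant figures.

P ≈ 1.30×10³ W

Wien's law: T = b/λ_max = 2.898×10⁻³/1.681×10⁻⁶ = 1723.97 K.
Area A = 25.9 cm² = 2.59×10⁻³ m².
Then P = σAT⁴ = 5.670×10⁻⁸×2.59×10⁻³×(1723.97)⁴ = 1.30×10³ W.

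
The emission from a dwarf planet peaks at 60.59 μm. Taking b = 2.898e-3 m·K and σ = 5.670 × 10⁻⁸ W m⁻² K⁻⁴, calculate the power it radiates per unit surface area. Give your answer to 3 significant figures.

I ≈ 0.297 W/m²

Wien's law: T = b/λ_max = 2.898×10⁻³/6.059×10⁻⁵ = 47.8297 K.
Then I = σT⁴ = 5.670×10⁻⁸×(47.8297)⁴ = 0.297 W/m².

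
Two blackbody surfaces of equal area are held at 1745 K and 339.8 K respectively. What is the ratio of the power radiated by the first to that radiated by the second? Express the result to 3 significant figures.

With equal areas, P₁/P₂ = (T₁/T₂)⁴ = (1745/339.8)⁴ = 695.

P₁/P₂ ≈ 695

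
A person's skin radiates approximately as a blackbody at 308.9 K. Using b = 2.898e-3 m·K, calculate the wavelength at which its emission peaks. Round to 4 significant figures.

Wien's displacement law: λ_max = b/T = (2.898×10⁻³ m·K)/(308.9 K) = 9.3817×10⁻⁶ m.
That is 9.382 μm, in the infrared range.

λ_max ≈ 9.382 μm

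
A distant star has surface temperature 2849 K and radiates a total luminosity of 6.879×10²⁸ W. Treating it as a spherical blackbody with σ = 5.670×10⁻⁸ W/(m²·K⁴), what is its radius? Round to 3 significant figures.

L = 4πR²σT⁴ ⇒ R = √(L/(4πσT⁴)).
σT⁴ = 3.73554×10⁶ W/m², so R = √(6.879×10²⁸/(4π×3.73554×10⁶)) = 3.83×10¹⁰ m.

R ≈ 3.83×10¹⁰ m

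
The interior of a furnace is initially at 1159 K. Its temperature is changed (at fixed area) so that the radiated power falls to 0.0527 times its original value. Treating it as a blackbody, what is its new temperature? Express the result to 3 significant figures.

T₂ ≈ 555 K

P ∝ T⁴, so T₂/T₁ = (P₂/P₁)^(1/4) = (0.0527)^(1/4) = 0.479129.
T₂ = 1159 × 0.479129 = 555 K.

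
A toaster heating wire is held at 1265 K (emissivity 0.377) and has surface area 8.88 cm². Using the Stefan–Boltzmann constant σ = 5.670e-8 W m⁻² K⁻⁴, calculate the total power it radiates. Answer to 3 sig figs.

P ≈ 48.6 W

Area A = 8.88 cm² = 8.88×10⁻⁴ m².
P = εσAT⁴ = 0.377 × 5.670×10⁻⁸ × 8.88×10⁻⁴ × (1265)⁴ = 48.6 W.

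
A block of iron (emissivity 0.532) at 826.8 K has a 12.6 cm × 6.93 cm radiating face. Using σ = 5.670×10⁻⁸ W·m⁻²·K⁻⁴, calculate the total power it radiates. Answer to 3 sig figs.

Area A = 0.126 × 0.0693 = 8.7318×10⁻³ m².
P = εσAT⁴ = 0.532 × 5.670×10⁻⁸ × 8.7318×10⁻³ × (826.8)⁴ = 123 W.

P ≈ 123 W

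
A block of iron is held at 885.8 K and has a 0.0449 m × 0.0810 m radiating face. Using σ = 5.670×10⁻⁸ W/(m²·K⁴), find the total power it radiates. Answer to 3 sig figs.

P ≈ 127 W

Area A = 0.0449 × 0.0810 = 3.6369×10⁻³ m².
P = σAT⁴ = 5.670×10⁻⁸ × 3.6369×10⁻³ × (885.8)⁴ = 127 W.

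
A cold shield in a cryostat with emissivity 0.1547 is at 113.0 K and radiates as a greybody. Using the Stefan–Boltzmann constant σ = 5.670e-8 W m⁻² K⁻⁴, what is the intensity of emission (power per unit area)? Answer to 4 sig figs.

I ≈ 1.430 W/m²

Stefan–Boltzmann: I = εσT⁴ = 0.1547 × 5.670×10⁻⁸ × (113.0)⁴ = 1.430 W/m².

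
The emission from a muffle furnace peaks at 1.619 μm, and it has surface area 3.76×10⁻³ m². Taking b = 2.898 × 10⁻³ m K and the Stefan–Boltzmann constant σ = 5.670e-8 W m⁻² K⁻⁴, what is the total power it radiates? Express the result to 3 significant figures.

Wien's law: T = b/λ_max = 2.898×10⁻³/1.619×10⁻⁶ = 1789.99 K.
Area A = 3.76×10⁻³ m².
Then P = σAT⁴ = 5.670×10⁻⁸×3.76×10⁻³×(1789.99)⁴ = 2.19×10³ W.

P ≈ 2.19×10³ W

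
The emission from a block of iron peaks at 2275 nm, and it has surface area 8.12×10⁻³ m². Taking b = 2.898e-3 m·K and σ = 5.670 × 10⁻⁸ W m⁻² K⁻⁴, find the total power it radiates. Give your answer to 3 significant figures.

P ≈ 1.21×10³ W

Wien's law: T = b/λ_max = 2.898×10⁻³/2.275×10⁻⁶ = 1273.85 K.
Area A = 8.12×10⁻³ m².
Then P = σAT⁴ = 5.670×10⁻⁸×8.12×10⁻³×(1273.85)⁴ = 1.21×10³ W.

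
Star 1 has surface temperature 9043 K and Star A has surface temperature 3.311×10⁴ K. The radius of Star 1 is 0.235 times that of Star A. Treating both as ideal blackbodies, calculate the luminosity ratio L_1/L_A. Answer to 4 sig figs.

L ∝ R²T⁴, so L_1/L_A = (R_1/R_A)²(T_1/T_A)⁴ = (0.235)² × (9043/3.311×10⁴)⁴ = 0.055225 × 5.56434×10⁻³ = 3.073×10⁻⁴.

L_1/L_A ≈ 3.073×10⁻⁴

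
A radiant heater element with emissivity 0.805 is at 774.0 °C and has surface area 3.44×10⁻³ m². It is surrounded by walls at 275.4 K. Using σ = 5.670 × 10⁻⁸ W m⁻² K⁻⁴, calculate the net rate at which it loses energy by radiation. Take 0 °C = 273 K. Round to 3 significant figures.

Net loss ≈ 188 W

T = 774.0 °C + 273 = 1047.0 K.
Area A = 3.44×10⁻³ m².
Net radiated power P_net = εσA(T⁴ − T₀⁴) = 0.805×5.670×10⁻⁸×3.44×10⁻³×(1047.0⁴ − 275.4⁴).
T⁴ − T₀⁴ = 1.20167×10¹² − 5.75249×10⁹ = 1.19592×10¹² K⁴, so P_net = 188 W.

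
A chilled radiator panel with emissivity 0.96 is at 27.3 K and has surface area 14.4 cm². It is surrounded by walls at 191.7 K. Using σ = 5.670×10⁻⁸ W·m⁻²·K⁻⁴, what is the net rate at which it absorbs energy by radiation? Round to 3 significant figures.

Area A = 14.4 cm² = 1.44×10⁻³ m².
Net radiated power P_net = εσA(T⁴ − T₀⁴) = 0.96×5.670×10⁻⁸×1.44×10⁻³×(27.3⁴ − 191.7⁴).
T⁴ − T₀⁴ = 5.55457×10⁵ − 1.35048×10⁹ = -1.34992×10⁹ K⁴, so P_net = -0.106 W — negative, meaning a net gain of 0.106 W.

Net gain ≈ 0.106 W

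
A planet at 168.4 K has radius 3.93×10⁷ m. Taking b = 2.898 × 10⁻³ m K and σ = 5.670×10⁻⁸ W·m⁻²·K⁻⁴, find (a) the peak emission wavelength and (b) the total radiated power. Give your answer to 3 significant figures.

(a) λ_max = b/T = 2.898×10⁻³/168.4 = 1.721×10⁻⁵ m = 17.2 μm.
Surface area A = 4πR² = 4π(3.93×10⁷ m)² = 1.94086×10¹⁶ m².
(b) P = σAT⁴ = 5.670×10⁻⁸×1.94086×10¹⁶×(168.4)⁴ = 8.85×10¹⁷ W.

λ_max ≈ 17.2 μm; P ≈ 8.85×10¹⁷ W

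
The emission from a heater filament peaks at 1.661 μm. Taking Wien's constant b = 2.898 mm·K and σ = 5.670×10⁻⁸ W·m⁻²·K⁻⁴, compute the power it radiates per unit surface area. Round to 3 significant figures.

Wien's law: T = b/λ_max = 2.898×10⁻³/1.661×10⁻⁶ = 1744.73 K.
Then I = σT⁴ = 5.670×10⁻⁸×(1744.73)⁴ = 5.25×10⁵ W/m².

I ≈ 5.25×10⁵ W/m²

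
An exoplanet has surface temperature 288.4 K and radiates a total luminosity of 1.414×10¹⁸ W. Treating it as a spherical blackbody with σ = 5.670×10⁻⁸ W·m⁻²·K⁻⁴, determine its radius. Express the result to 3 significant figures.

R ≈ 1.69×10⁷ m

L = 4πR²σT⁴ ⇒ R = √(L/(4πσT⁴)).
σT⁴ = 392.251 W/m², so R = √(1.414×10¹⁸/(4π×392.251)) = 1.69×10⁷ m.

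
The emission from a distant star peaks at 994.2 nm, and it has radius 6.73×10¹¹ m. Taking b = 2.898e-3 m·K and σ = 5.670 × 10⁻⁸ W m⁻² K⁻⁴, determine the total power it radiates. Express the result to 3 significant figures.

P ≈ 2.33×10³¹ W

Wien's law: T = b/λ_max = 2.898×10⁻³/9.942×10⁻⁷ = 2914.91 K.
Surface area A = 4πR² = 4π(6.73×10¹¹ m)² = 5.69167×10²⁴ m².
Then P = σAT⁴ = 5.670×10⁻⁸×5.69167×10²⁴×(2914.91)⁴ = 2.33×10³¹ W.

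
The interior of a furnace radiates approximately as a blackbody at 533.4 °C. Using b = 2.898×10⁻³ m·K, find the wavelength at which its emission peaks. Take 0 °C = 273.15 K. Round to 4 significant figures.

λ_max ≈ 3.593 μm

T = 533.4 °C + 273.15 = 806.55 K.
Wien's displacement law: λ_max = b/T = (2.898×10⁻³ m·K)/(806.55 K) = 3.5931×10⁻⁶ m.
That is 3.593 μm, in the infrared range.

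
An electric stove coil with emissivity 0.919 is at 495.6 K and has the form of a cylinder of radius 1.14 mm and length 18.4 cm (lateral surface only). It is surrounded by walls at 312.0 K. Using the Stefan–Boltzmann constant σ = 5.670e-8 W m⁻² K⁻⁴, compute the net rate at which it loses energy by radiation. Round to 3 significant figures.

Lateral area A = 2πrL = 2π×1.14×10⁻³×0.184 = 1.31796×10⁻³ m².
Net radiated power P_net = εσA(T⁴ − T₀⁴) = 0.919×5.670×10⁻⁸×1.31796×10⁻³×(495.6⁴ − 312.0⁴).
T⁴ − T₀⁴ = 6.03289×10¹⁰ − 9.47585×10⁹ = 5.08530×10¹⁰ K⁴, so P_net = 3.49 W.

Net loss ≈ 3.49 W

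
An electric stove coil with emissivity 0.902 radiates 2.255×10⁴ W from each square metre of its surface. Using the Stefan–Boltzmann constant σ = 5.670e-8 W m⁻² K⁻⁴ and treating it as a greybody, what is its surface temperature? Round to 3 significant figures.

I = εσT⁴, so T = (I/εσ)^(1/4) = (2.255×10⁴/(0.902×5.670×10⁻⁸))^(1/4) = 815 K.

T ≈ 815 K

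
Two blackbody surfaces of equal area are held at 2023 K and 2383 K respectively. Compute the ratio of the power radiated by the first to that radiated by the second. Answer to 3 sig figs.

P₁/P₂ ≈ 0.519

With equal areas, P₁/P₂ = (T₁/T₂)⁴ = (2023/2383)⁴ = 0.519.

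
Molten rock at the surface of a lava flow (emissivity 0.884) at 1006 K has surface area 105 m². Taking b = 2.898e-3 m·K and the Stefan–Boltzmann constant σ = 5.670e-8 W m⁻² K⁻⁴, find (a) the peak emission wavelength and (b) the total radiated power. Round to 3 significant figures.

(a) λ_max = b/T = 2.898×10⁻³/1006 = 2.881×10⁻⁶ m = 2.88 μm.
Area A = 105 m².
(b) P = εσAT⁴ = 0.884×5.670×10⁻⁸×105×(1006)⁴ = 5.39×10⁶ W.

λ_max ≈ 2.88 μm; P ≈ 5.39×10⁶ W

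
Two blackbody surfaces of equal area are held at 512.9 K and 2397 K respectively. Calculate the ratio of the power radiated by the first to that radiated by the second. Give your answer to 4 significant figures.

P₁/P₂ ≈ 2.096×10⁻³

With equal areas, P₁/P₂ = (T₁/T₂)⁴ = (512.9/2397)⁴ = 2.096×10⁻³.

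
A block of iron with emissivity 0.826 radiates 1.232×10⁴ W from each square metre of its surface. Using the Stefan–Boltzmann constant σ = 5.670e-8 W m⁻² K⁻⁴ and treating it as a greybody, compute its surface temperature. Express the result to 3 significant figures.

T ≈ 716 K

I = εσT⁴, so T = (I/εσ)^(1/4) = (1.232×10⁴/(0.826×5.670×10⁻⁸))^(1/4) = 716 K.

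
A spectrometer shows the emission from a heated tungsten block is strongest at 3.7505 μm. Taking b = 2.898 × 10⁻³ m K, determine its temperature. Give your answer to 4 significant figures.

T ≈ 772.7 K

Wien's law gives T = b/λ_max = (2.898×10⁻³ m·K)/(3.7505×10⁻⁶ m) = 772.7 K.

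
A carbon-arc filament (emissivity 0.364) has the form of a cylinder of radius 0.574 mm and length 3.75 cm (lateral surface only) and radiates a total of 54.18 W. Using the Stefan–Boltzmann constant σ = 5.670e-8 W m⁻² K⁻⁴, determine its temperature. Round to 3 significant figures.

T ≈ 2.10×10³ K

Lateral area A = 2πrL = 2π×5.74×10⁻⁴×0.0375 = 1.35246×10⁻⁴ m².
P = εσAT⁴ ⇒ T = (P/(εσA))^(1/4) = (54.18/(0.364×5.670×10⁻⁸×1.35246×10⁻⁴))^(1/4) = 2.10×10³ K.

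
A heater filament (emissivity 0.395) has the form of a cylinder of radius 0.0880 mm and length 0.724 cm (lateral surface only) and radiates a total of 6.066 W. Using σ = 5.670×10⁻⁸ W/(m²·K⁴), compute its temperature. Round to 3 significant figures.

T ≈ 2.87×10³ K

Lateral area A = 2πrL = 2π×8.80×10⁻⁵×7.24×10⁻³ = 4.00314×10⁻⁶ m².
P = εσAT⁴ ⇒ T = (P/(εσA))^(1/4) = (6.066/(0.395×5.670×10⁻⁸×4.00314×10⁻⁶))^(1/4) = 2.87×10³ K.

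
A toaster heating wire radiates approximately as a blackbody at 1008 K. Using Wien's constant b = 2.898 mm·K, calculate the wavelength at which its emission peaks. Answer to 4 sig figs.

Wien's displacement law: λ_max = b/T = (2.898×10⁻³ m·K)/(1008 K) = 2.8750×10⁻⁶ m.
That is 2875 nm, in the infrared range.

λ_max ≈ 2875 nm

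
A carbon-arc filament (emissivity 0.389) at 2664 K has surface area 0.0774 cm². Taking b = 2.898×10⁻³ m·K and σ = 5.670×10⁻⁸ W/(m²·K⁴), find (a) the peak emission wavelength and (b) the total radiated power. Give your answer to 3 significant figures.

(a) λ_max = b/T = 2.898×10⁻³/2664 = 1.088×10⁻⁶ m = 1.09 μm.
Area A = 0.0774 cm² = 7.74×10⁻⁶ m².
(b) P = εσAT⁴ = 0.389×5.670×10⁻⁸×7.74×10⁻⁶×(2664)⁴ = 8.60 W.

λ_max ≈ 1.09 μm; P ≈ 8.60 W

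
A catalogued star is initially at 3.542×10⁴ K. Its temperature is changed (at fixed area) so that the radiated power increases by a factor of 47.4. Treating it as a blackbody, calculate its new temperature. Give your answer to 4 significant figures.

T₂ ≈ 9.294×10⁴ K

P ∝ T⁴, so T₂/T₁ = (P₂/P₁)^(1/4) = (47.4)^(1/4) = 2.62388.
T₂ = 3.542×10⁴ × 2.62388 = 9.294×10⁴ K.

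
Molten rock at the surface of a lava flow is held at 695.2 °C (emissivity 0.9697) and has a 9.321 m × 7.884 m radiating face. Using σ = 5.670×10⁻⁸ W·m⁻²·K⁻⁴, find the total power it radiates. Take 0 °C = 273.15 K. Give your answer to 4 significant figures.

P ≈ 3.553×10⁶ W

T = 695.2 °C + 273.15 = 968.35 K.
Area A = 9.321 × 7.884 = 73.4868 m².
P = εσAT⁴ = 0.9697 × 5.670×10⁻⁸ × 73.4868 × (968.35)⁴ = 3.553×10⁶ W.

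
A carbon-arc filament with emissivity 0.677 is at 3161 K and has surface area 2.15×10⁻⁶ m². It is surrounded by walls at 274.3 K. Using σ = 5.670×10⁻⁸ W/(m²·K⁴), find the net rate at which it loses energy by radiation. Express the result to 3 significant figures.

Net loss ≈ 8.24 W

Area A = 2.15×10⁻⁶ m².
Net radiated power P_net = εσA(T⁴ − T₀⁴) = 0.677×5.670×10⁻⁸×2.15×10⁻⁶×(3161⁴ − 274.3⁴).
T⁴ − T₀⁴ = 9.98385×10¹³ − 5.66113×10⁹ = 9.98328×10¹³ K⁴, so P_net = 8.24 W.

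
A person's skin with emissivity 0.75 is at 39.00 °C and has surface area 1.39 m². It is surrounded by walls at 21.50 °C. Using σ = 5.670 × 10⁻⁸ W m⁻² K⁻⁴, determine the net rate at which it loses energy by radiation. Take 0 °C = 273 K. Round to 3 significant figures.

T = 39.00 °C + 273 = 312.00 K.
Surroundings: T = 21.50 °C + 273 = 294.50 K.
Area A = 1.39 m².
Net radiated power P_net = εσA(T⁴ − T₀⁴) = 0.75×5.670×10⁻⁸×1.39×(312.00⁴ − 294.50⁴).
T⁴ − T₀⁴ = 9.47585×10⁹ − 7.52214×10⁹ = 1.95371×10⁹ K⁴, so P_net = 115 W.

Net loss ≈ 115 W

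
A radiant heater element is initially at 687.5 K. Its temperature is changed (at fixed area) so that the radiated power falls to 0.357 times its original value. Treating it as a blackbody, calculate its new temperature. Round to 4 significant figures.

P ∝ T⁴, so T₂/T₁ = (P₂/P₁)^(1/4) = (0.357)^(1/4) = 0.772978.
T₂ = 687.5 × 0.772978 = 531.4 K.

T₂ ≈ 531.4 K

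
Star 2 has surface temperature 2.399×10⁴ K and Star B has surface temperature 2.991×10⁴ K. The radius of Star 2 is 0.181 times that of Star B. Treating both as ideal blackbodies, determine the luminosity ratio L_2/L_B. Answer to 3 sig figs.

L_2/L_B ≈ 0.0136

L ∝ R²T⁴, so L_2/L_B = (R_2/R_B)²(T_2/T_B)⁴ = (0.181)² × (2.399×10⁴/2.991×10⁴)⁴ = 0.032761 × 0.413862 = 0.0136.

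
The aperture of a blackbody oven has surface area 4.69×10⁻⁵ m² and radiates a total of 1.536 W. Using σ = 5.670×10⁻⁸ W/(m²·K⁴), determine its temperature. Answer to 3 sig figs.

Area A = 4.69×10⁻⁵ m².
P = σAT⁴ ⇒ T = (P/(σA))^(1/4) = (1.536/(5.670×10⁻⁸×4.69×10⁻⁵))^(1/4) = 872 K.

T ≈ 872 K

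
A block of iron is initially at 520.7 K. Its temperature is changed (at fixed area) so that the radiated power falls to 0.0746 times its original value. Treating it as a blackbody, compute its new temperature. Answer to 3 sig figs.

T₂ ≈ 272 K

P ∝ T⁴, so T₂/T₁ = (P₂/P₁)^(1/4) = (0.0746)^(1/4) = 0.522618.
T₂ = 520.7 × 0.522618 = 272 K.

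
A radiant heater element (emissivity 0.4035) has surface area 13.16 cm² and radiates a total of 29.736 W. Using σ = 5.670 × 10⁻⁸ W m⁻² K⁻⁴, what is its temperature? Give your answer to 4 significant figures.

Area A = 13.16 cm² = 1.316×10⁻³ m².
P = εσAT⁴ ⇒ T = (P/(εσA))^(1/4) = (29.736/(0.4035×5.670×10⁻⁸×1.316×10⁻³))^(1/4) = 996.9 K.

T ≈ 996.9 K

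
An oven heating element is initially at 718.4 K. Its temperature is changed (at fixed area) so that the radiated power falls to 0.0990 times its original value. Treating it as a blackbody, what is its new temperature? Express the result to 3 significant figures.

T₂ ≈ 403 K

P ∝ T⁴, so T₂/T₁ = (P₂/P₁)^(1/4) = (0.0990)^(1/4) = 0.560930.
T₂ = 718.4 × 0.560930 = 403 K.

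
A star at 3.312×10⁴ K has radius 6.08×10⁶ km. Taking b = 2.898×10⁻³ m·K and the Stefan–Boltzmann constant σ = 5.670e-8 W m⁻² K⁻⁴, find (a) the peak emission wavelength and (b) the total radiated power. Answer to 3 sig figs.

(a) λ_max = b/T = 2.898×10⁻³/3.312×10⁴ = 8.750×10⁻⁸ m = 87.5 nm.
Surface area A = 4πR² = 4π(6.08×10⁹ m)² = 4.64533×10²⁰ m².
(b) P = σAT⁴ = 5.670×10⁻⁸×4.64533×10²⁰×(3.312×10⁴)⁴ = 3.17×10³¹ W.

λ_max ≈ 87.5 nm; P ≈ 3.17×10³¹ W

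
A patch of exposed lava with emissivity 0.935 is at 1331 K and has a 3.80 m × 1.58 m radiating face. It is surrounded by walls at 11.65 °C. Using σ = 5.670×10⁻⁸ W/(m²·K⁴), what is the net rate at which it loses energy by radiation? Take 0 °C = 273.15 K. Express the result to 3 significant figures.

Net loss ≈ 9.97×10⁵ W

Surroundings: T = 11.65 °C + 273.15 = 284.80 K.
Area A = 3.80 × 1.58 = 6.004 m².
Net radiated power P_net = εσA(T⁴ − T₀⁴) = 0.935×5.670×10⁻⁸×6.004×(1331⁴ − 284.80⁴).
T⁴ − T₀⁴ = 3.13843×10¹² − 6.57900×10⁹ = 3.13185×10¹² K⁴, so P_net = 9.97×10⁵ W.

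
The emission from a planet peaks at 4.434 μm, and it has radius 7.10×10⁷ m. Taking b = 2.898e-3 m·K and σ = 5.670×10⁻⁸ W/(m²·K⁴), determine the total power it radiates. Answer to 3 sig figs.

P ≈ 6.55×10²⁰ W

Wien's law: T = b/λ_max = 2.898×10⁻³/4.434×10⁻⁶ = 653.586 K.
Surface area A = 4πR² = 4π(7.10×10⁷ m)² = 6.33471×10¹⁶ m².
Then P = σAT⁴ = 5.670×10⁻⁸×6.33471×10¹⁶×(653.586)⁴ = 6.55×10²⁰ W.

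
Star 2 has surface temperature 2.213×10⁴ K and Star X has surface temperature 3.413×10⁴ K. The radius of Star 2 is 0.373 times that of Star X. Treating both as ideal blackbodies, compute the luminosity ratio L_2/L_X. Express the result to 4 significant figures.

L_2/L_X ≈ 0.02459

L ∝ R²T⁴, so L_2/L_X = (R_2/R_X)²(T_2/T_X)⁴ = (0.373)² × (2.213×10⁴/3.413×10⁴)⁴ = 0.139129 × 0.176759 = 0.02459.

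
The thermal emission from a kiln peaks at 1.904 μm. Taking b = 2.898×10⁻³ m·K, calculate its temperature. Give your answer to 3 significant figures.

Wien's law gives T = b/λ_max = (2.898×10⁻³ m·K)/(1.904×10⁻⁶ m) = 1.52×10³ K.

T ≈ 1.52×10³ K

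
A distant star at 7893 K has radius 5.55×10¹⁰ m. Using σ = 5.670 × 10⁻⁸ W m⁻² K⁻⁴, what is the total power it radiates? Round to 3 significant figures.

P ≈ 8.52×10³⁰ W

Surface area A = 4πR² = 4π(5.55×10¹⁰ m)² = 3.87076×10²² m².
P = σAT⁴ = 5.670×10⁻⁸ × 3.87076×10²² × (7893)⁴ = 8.52×10³⁰ W.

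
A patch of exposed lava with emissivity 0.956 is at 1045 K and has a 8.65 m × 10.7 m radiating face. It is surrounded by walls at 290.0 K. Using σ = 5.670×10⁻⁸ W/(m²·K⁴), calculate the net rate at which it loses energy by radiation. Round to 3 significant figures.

Area A = 8.65 × 10.7 = 92.555 m².
Net radiated power P_net = εσA(T⁴ − T₀⁴) = 0.956×5.670×10⁻⁸×92.555×(1045⁴ − 290.0⁴).
T⁴ − T₀⁴ = 1.19252×10¹² − 7.07281×10⁹ = 1.18545×10¹² K⁴, so P_net = 5.95×10⁶ W.

Net loss ≈ 5.95×10⁶ W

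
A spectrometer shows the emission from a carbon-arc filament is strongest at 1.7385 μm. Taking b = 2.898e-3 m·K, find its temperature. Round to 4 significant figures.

T ≈ 1667 K

Wien's law gives T = b/λ_max = (2.898×10⁻³ m·K)/(1.7385×10⁻⁶ m) = 1667 K.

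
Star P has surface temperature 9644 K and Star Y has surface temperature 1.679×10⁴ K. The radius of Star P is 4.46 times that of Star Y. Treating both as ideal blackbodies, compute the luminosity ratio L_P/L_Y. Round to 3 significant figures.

L ∝ R²T⁴, so L_P/L_Y = (R_P/R_Y)²(T_P/T_Y)⁴ = (4.46)² × (9644/1.679×10⁴)⁴ = 19.8916 × 0.108849 = 2.17.

L_P/L_Y ≈ 2.17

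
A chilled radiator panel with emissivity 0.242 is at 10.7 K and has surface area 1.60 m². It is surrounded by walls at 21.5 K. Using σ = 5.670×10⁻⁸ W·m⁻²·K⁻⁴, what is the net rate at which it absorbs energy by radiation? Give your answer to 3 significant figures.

Net gain ≈ 4.40×10⁻³ W

Area A = 1.60 m².
Net radiated power P_net = εσA(T⁴ − T₀⁴) = 0.242×5.670×10⁻⁸×1.60×(10.7⁴ − 21.5⁴).
T⁴ − T₀⁴ = 13108.0 − 2.13675×10⁵ = -2.00567×10⁵ K⁴, so P_net = -4.40×10⁻³ W — negative, meaning a net gain of 4.40×10⁻³ W.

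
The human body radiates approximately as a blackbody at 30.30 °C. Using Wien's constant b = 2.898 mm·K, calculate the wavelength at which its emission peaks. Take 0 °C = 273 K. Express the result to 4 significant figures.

λ_max ≈ 9.555 μm

T = 30.30 °C + 273 = 303.30 K.
Wien's displacement law: λ_max = b/T = (2.898×10⁻³ m·K)/(303.30 K) = 9.5549×10⁻⁶ m.
That is 9.555 μm, in the infrared range.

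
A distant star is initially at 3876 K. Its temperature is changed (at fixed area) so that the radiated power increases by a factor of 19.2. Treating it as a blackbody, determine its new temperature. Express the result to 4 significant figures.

T₂ ≈ 8114 K

P ∝ T⁴, so T₂/T₁ = (P₂/P₁)^(1/4) = (19.2)^(1/4) = 2.09327.
T₂ = 3876 × 2.09327 = 8114 K.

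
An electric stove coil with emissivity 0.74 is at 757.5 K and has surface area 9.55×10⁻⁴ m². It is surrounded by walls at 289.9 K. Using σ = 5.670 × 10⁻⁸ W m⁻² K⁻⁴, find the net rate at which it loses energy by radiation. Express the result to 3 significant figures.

Area A = 9.55×10⁻⁴ m².
Net radiated power P_net = εσA(T⁴ − T₀⁴) = 0.74×5.670×10⁻⁸×9.55×10⁻⁴×(757.5⁴ − 289.9⁴).
T⁴ − T₀⁴ = 3.29254×10¹¹ − 7.06306×10⁹ = 3.22191×10¹¹ K⁴, so P_net = 12.9 W.

Net loss ≈ 12.9 W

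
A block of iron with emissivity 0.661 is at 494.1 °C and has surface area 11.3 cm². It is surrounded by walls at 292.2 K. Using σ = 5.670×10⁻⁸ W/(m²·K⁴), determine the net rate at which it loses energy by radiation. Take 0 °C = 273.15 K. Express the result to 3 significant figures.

Net loss ≈ 14.4 W

T = 494.1 °C + 273.15 = 767.25 K.
Area A = 11.3 cm² = 1.13×10⁻³ m².
Net radiated power P_net = εσA(T⁴ − T₀⁴) = 0.661×5.670×10⁻⁸×1.13×10⁻³×(767.25⁴ − 292.2⁴).
T⁴ − T₀⁴ = 3.46535×10¹¹ − 7.28989×10⁹ = 3.39245×10¹¹ K⁴, so P_net = 14.4 W.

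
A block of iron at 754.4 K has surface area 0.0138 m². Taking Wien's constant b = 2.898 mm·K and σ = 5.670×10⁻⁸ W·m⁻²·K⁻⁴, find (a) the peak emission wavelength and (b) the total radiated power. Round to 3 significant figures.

(a) λ_max = b/T = 2.898×10⁻³/754.4 = 3.841×10⁻⁶ m = 3.84 μm.
Area A = 0.0138 m².
(b) P = σAT⁴ = 5.670×10⁻⁸×0.0138×(754.4)⁴ = 253 W.

λ_max ≈ 3.84 μm; P ≈ 253 W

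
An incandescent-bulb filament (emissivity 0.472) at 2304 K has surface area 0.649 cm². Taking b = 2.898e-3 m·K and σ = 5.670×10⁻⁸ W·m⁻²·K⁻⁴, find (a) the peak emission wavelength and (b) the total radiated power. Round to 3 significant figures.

(a) λ_max = b/T = 2.898×10⁻³/2304 = 1.258×10⁻⁶ m = 1.26 μm.
Area A = 0.649 cm² = 6.49×10⁻⁵ m².
(b) P = εσAT⁴ = 0.472×5.670×10⁻⁸×6.49×10⁻⁵×(2304)⁴ = 48.9 W.

λ_max ≈ 1.26 μm; P ≈ 48.9 W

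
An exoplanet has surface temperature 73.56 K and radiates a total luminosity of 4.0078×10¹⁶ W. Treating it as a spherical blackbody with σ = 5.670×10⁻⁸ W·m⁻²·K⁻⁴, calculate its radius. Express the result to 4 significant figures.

R ≈ 4.383×10⁷ m

L = 4πR²σT⁴ ⇒ R = √(L/(4πσT⁴)).
σT⁴ = 1.66016 W/m², so R = √(4.0078×10¹⁶/(4π×1.66016)) = 4.383×10⁷ m.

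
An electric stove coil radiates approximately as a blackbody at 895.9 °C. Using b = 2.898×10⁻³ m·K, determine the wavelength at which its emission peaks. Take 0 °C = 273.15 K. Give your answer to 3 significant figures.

T = 895.9 °C + 273.15 = 1169.05 K.
Wien's displacement law: λ_max = b/T = (2.898×10⁻³ m·K)/(1169.05 K) = 2.479×10⁻⁶ m.
That is 2.48×10³ nm, in the infrared range.

λ_max ≈ 2.48×10³ nm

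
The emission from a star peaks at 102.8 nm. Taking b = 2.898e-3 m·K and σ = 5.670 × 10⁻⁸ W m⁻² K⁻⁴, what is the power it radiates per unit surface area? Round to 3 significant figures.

Wien's law: T = b/λ_max = 2.898×10⁻³/1.028×10⁻⁷ = 28190.7 K.
Then I = σT⁴ = 5.670×10⁻⁸×(28190.7)⁴ = 3.58×10¹⁰ W/m².

I ≈ 3.58×10¹⁰ W/m²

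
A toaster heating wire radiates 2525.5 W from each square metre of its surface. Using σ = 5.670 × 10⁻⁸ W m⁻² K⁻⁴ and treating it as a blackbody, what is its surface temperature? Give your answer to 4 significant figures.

I = σT⁴, so T = (I/σ)^(1/4) = (2525.5/(5.670×10⁻⁸))^(1/4) = 459.4 K.

T ≈ 459.4 K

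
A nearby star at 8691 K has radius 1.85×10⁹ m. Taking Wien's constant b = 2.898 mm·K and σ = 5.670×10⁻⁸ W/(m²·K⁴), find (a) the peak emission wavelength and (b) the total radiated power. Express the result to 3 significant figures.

(a) λ_max = b/T = 2.898×10⁻³/8691 = 3.334×10⁻⁷ m = 333 nm.
Surface area A = 4πR² = 4π(1.85×10⁹ m)² = 4.30084×10¹⁹ m².
(b) P = σAT⁴ = 5.670×10⁻⁸×4.30084×10¹⁹×(8691)⁴ = 1.39×10²⁸ W.

λ_max ≈ 333 nm; P ≈ 1.39×10²⁸ W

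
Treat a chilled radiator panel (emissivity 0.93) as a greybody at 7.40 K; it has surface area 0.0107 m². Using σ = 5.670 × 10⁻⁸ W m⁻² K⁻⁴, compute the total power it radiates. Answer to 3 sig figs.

Area A = 0.0107 m².
P = εσAT⁴ = 0.93 × 5.670×10⁻⁸ × 0.0107 × (7.40)⁴ = 1.69×10⁻⁶ W.

P ≈ 1.69×10⁻⁶ W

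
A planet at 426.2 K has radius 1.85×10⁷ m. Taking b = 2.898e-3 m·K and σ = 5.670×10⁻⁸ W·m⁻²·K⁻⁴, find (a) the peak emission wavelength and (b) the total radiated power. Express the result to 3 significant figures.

λ_max ≈ 6.80 μm; P ≈ 8.05×10¹⁸ W

(a) λ_max = b/T = 2.898×10⁻³/426.2 = 6.800×10⁻⁶ m = 6.80 μm.
Surface area A = 4πR² = 4π(1.85×10⁷ m)² = 4.30084×10¹⁵ m².
(b) P = σAT⁴ = 5.670×10⁻⁸×4.30084×10¹⁵×(426.2)⁴ = 8.05×10¹⁸ W.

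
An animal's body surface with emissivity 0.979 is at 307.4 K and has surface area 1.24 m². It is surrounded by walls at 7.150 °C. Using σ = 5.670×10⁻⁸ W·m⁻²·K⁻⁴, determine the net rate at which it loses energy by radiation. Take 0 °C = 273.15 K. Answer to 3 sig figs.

Net loss ≈ 190 W

Surroundings: T = 7.150 °C + 273.15 = 280.300 K.
Area A = 1.24 m².
Net radiated power P_net = εσA(T⁴ − T₀⁴) = 0.979×5.670×10⁻⁸×1.24×(307.4⁴ − 280.300⁴).
T⁴ − T₀⁴ = 8.92926×10⁹ − 6.17294×10⁹ = 2.75632×10⁹ K⁴, so P_net = 190 W.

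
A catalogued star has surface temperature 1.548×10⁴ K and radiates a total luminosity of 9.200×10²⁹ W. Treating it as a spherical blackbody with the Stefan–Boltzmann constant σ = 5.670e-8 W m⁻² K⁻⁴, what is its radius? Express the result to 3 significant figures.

L = 4πR²σT⁴ ⇒ R = √(L/(4πσT⁴)).
σT⁴ = 3.25587×10⁹ W/m², so R = √(9.200×10²⁹/(4π×3.25587×10⁹)) = 4.74×10⁹ m.

R ≈ 4.74×10⁹ m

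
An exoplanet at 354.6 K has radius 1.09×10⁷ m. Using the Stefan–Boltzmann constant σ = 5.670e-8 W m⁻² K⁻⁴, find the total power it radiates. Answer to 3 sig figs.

Surface area A = 4πR² = 4π(1.09×10⁷ m)² = 1.49301×10¹⁵ m².
P = σAT⁴ = 5.670×10⁻⁸ × 1.49301×10¹⁵ × (354.6)⁴ = 1.34×10¹⁸ W.

P ≈ 1.34×10¹⁸ W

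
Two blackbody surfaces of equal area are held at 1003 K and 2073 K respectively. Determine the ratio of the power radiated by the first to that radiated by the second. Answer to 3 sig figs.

With equal areas, P₁/P₂ = (T₁/T₂)⁴ = (1003/2073)⁴ = 0.0548.

P₁/P₂ ≈ 0.0548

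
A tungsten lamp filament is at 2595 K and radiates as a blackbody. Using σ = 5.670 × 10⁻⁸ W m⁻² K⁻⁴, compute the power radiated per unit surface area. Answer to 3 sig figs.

Stefan–Boltzmann: I = σT⁴ = 5.670×10⁻⁸ × (2595)⁴ = 2.57×10⁶ W/m².

I ≈ 2.57×10⁶ W/m²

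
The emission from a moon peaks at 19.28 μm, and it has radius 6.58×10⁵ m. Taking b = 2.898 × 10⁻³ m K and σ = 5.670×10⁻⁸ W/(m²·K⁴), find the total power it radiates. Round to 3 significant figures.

P ≈ 1.57×10¹⁴ W

Wien's law: T = b/λ_max = 2.898×10⁻³/1.928×10⁻⁵ = 150.311 K.
Surface area A = 4πR² = 4π(6.58×10⁵ m)² = 5.44079×10¹² m².
Then P = σAT⁴ = 5.670×10⁻⁸×5.44079×10¹²×(150.311)⁴ = 1.57×10¹⁴ W.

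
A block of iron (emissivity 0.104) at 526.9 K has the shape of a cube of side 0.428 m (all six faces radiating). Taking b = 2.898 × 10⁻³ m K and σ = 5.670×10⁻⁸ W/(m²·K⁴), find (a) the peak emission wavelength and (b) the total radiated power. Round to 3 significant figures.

λ_max ≈ 5.50 μm; P ≈ 500 W

(a) λ_max = b/T = 2.898×10⁻³/526.9 = 5.500×10⁻⁶ m = 5.50 μm.
Area A = 6s² = 6×(0.428 m)² = 1.0991 m².
(b) P = εσAT⁴ = 0.104×5.670×10⁻⁸×1.0991×(526.9)⁴ = 500 W.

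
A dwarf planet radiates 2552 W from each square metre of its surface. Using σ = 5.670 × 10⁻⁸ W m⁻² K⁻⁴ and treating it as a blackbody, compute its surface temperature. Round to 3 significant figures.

I = σT⁴, so T = (I/σ)^(1/4) = (2552/(5.670×10⁻⁸))^(1/4) = 461 K.

T ≈ 461 K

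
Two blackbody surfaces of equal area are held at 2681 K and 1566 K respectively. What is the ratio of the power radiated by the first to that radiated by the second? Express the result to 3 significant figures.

P₁/P₂ ≈ 8.59

With equal areas, P₁/P₂ = (T₁/T₂)⁴ = (2681/1566)⁴ = 8.59.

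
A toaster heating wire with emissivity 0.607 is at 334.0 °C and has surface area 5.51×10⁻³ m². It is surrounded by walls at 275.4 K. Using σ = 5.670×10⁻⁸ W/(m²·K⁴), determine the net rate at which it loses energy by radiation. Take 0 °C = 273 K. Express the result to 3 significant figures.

T = 334.0 °C + 273 = 607.0 K.
Area A = 5.51×10⁻³ m².
Net radiated power P_net = εσA(T⁴ − T₀⁴) = 0.607×5.670×10⁻⁸×5.51×10⁻³×(607.0⁴ − 275.4⁴).
T⁴ − T₀⁴ = 1.35755×10¹¹ − 5.75249×10⁹ = 1.30003×10¹¹ K⁴, so P_net = 24.7 W.

Net loss ≈ 24.7 W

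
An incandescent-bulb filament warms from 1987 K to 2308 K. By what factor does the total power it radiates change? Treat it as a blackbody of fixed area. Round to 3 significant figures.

P₂/P₁ ≈ 1.82

P ∝ T⁴, so P₂/P₁ = (T₂/T₁)⁴ = (2308/1987)⁴ = (1.16155)⁴ = 1.82.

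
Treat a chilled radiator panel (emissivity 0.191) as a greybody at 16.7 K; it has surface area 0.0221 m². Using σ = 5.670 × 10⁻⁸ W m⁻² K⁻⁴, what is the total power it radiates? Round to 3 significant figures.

P ≈ 1.86×10⁻⁵ W

Area A = 0.0221 m².
P = εσAT⁴ = 0.191 × 5.670×10⁻⁸ × 0.0221 × (16.7)⁴ = 1.86×10⁻⁵ W.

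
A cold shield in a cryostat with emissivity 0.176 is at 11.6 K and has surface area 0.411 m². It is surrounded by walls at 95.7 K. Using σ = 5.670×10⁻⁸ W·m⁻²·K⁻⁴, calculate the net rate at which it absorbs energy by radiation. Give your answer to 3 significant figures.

Area A = 0.411 m².
Net radiated power P_net = εσA(T⁴ − T₀⁴) = 0.176×5.670×10⁻⁸×0.411×(11.6⁴ − 95.7⁴).
T⁴ − T₀⁴ = 18106.4 − 8.38779×10⁷ = -8.38598×10⁷ K⁴, so P_net = -0.344 W — negative, meaning a net gain of 0.344 W.

Net gain ≈ 0.344 W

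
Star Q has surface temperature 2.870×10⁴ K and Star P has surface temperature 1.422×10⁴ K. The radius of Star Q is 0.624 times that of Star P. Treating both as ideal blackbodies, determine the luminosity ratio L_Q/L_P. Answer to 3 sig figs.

L_Q/L_P ≈ 6.46

L ∝ R²T⁴, so L_Q/L_P = (R_Q/R_P)²(T_Q/T_P)⁴ = (0.624)² × (2.870×10⁴/1.422×10⁴)⁴ = 0.389376 × 16.5932 = 6.46.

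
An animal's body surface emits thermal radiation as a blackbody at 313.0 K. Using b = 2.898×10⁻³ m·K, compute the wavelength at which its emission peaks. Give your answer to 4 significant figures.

λ_max ≈ 9.259 μm

Wien's displacement law: λ_max = b/T = (2.898×10⁻³ m·K)/(313.0 K) = 9.2588×10⁻⁶ m.
That is 9.259 μm, in the infrared range.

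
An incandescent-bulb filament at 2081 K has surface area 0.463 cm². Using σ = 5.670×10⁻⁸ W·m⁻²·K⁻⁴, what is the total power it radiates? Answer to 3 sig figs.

P ≈ 49.2 W

Area A = 0.463 cm² = 4.63×10⁻⁵ m².
P = σAT⁴ = 5.670×10⁻⁸ × 4.63×10⁻⁵ × (2081)⁴ = 49.2 W.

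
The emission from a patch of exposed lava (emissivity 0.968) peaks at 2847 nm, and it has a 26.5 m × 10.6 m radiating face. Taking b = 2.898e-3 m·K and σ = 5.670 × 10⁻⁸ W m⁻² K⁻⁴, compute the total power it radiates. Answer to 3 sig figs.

Wien's law: T = b/λ_max = 2.898×10⁻³/2.847×10⁻⁶ = 1017.91 K.
Area A = 26.5 × 10.6 = 280.9 m².
Then P = εσAT⁴ = 0.968×5.670×10⁻⁸×280.9×(1017.91)⁴ = 1.66×10⁷ W.

P ≈ 1.66×10⁷ W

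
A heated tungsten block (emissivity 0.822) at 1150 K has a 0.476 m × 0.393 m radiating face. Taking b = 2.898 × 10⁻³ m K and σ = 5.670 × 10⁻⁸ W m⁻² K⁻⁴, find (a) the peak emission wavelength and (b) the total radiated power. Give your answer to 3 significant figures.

λ_max ≈ 2.52 μm; P ≈ 1.52×10⁴ W

(a) λ_max = b/T = 2.898×10⁻³/1150 = 2.520×10⁻⁶ m = 2.52 μm.
Area A = 0.476 × 0.393 = 0.187068 m².
(b) P = εσAT⁴ = 0.822×5.670×10⁻⁸×0.187068×(1150)⁴ = 1.52×10⁴ W.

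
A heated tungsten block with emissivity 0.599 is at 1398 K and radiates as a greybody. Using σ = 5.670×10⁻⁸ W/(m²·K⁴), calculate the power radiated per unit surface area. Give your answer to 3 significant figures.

Stefan–Boltzmann: I = εσT⁴ = 0.599 × 5.670×10⁻⁸ × (1398)⁴ = 1.30×10⁵ W/m².

I ≈ 1.30×10⁵ W/m²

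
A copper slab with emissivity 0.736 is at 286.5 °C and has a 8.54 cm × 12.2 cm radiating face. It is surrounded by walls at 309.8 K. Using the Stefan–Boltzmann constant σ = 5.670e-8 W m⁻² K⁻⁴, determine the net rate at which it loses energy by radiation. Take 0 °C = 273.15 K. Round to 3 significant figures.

Net loss ≈ 38.6 W

T = 286.5 °C + 273.15 = 559.65 K.
Area A = 0.0854 × 0.122 = 0.0104188 m².
Net radiated power P_net = εσA(T⁴ − T₀⁴) = 0.736×5.670×10⁻⁸×0.0104188×(559.65⁴ − 309.8⁴).
T⁴ − T₀⁴ = 9.80993×10¹⁰ − 9.21140×10⁹ = 8.88879×10¹⁰ K⁴, so P_net = 38.6 W.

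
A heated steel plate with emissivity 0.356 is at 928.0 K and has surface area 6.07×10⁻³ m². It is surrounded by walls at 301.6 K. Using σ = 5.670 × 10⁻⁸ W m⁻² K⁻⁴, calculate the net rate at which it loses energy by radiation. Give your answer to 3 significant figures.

Net loss ≈ 89.9 W

Area A = 6.07×10⁻³ m².
Net radiated power P_net = εσA(T⁴ − T₀⁴) = 0.356×5.670×10⁻⁸×6.07×10⁻³×(928.0⁴ − 301.6⁴).
T⁴ − T₀⁴ = 7.41638×10¹¹ − 8.27419×10⁹ = 7.33364×10¹¹ K⁴, so P_net = 89.9 W.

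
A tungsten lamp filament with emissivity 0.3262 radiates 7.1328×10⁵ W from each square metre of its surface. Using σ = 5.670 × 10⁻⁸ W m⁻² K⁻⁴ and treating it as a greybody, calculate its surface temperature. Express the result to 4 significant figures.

I = εσT⁴, so T = (I/εσ)^(1/4) = (7.1328×10⁵/(0.3262×5.670×10⁻⁸))^(1/4) = 2492 K.

T ≈ 2492 K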